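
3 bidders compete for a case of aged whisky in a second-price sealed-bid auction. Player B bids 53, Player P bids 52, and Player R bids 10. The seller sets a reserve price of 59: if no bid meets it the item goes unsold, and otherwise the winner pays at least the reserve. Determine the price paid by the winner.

Ranking the bids: Player B 53, then Player P 52, then Player R 10.
The top bid 53 is below the reserve 59, so the item goes unsold and nothing is paid.

unsold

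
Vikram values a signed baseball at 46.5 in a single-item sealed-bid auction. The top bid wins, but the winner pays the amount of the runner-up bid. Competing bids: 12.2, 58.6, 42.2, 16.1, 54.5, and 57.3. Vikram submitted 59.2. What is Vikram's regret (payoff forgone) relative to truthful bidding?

The highest competing bid is 58.6.
Bidding truthfully at 46.5: the top bid is 58.6 (a rival), so Vikram loses. Payoff = 0.0.
Bidding 59.2: Vikram has the top bid, wins, and pays the second-highest bid 58.6. Payoff = 46.5 − 58.6 = -12.1.
Regret = truthful payoff − actual payoff = 0.0 − -12.1 = 12.1.

12.1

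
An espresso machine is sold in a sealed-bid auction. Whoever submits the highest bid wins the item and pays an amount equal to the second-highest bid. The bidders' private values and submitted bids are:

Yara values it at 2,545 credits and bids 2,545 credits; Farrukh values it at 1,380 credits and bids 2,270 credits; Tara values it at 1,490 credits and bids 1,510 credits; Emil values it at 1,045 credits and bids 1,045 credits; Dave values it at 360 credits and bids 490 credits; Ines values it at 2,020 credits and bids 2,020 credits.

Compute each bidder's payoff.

Bids in descending order: Yara 2,545 credits; Farrukh 2,270 credits; Ines 2,020 credits; Tara 1,510 credits; Emil 1,045 credits; Dave 490 credits.
Yara has the top bid and wins; the price is the second-highest bid, 2,270 credits.
Yara's payoff = 2,545 credits − 2,270 credits = 275 credits. All other bidders lose, so their payoff is 0.

Payoffs: Yara 275 credits, Farrukh 0 credits, Tara 0 credits, Emil 0 credits, Dave 0 credits, Ines 0 credits.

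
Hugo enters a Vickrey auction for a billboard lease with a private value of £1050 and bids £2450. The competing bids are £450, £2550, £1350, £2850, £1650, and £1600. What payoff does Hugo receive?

£0

Highest competing bid: £2850.
Hugo's bid £2450 is not the highest, so Hugo loses, pays nothing, and earns zero payoff.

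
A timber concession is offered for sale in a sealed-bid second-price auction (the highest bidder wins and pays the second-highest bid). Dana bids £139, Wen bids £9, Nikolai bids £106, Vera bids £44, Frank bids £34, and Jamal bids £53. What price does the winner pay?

The winner pays £106.

Bids in descending order: Dana £139 > Nikolai £106 > Jamal £53 > Vera £44 > Frank £34 > Wen £9.
Dana is the highest bidder, so Dana wins.
Under the second-price rule, the price is the second-highest bid: £106.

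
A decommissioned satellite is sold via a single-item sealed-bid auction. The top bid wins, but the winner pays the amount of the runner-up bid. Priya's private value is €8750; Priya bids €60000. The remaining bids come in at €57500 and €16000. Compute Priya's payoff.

Highest competing bid: €57500.
Priya's bid €60000 is the highest overall, so Priya wins and pays the second-highest bid, €57500.
Payoff = value − price = €8750 − €57500 = -€48750.
Overbidding won the item at a price above value — truthful bidding would have avoided this loss.

-€48750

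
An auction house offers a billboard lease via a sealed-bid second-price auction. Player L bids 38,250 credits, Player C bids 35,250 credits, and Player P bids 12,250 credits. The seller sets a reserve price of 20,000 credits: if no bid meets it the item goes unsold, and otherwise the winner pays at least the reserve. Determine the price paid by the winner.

Price paid: 35,250 credits.

Ranking the bids: Player L 38,250 credits; Player C 35,250 credits; Player P 12,250 credits.
Player L has the highest bid, so Player L wins.
The second-highest bid is 35,250 credits, which exceeds the reserve, so that sets the price.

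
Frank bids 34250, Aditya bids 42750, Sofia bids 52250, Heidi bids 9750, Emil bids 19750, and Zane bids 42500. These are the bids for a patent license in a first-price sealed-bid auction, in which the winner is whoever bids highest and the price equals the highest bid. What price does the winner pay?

52250

Sorted high to low: Sofia 52250; Aditya 42750; Zane 42500; Frank 34250; Emil 19750; Heidi 9750.
Sofia is the highest bidder, so Sofia wins.
Under the first-price rule, the price is the highest bid: 52250.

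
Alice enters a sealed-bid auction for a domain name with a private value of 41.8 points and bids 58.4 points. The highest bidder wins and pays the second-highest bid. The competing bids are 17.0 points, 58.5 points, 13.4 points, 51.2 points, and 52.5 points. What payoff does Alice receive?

Highest competing bid: 58.5 points.
Alice's bid 58.4 points is not the highest, so Alice loses, pays nothing, and earns zero payoff.

0.0 points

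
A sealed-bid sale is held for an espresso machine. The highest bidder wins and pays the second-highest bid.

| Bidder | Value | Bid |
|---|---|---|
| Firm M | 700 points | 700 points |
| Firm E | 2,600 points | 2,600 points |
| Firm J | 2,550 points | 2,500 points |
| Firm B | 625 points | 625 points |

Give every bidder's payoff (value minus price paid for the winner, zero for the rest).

Payoffs: Firm M 0 points, Firm E 100 points, Firm J 0 points, Firm B 0 points.

Ordered from highest: Firm E 2,600 points > Firm J 2,500 points > Firm M 700 points > Firm B 625 points.
Firm E has the top bid and wins; the price is the second-highest bid, 2,500 points.
Firm E's payoff = 2,600 points − 2,500 points = 100 points. All other bidders lose, so their payoff is 0.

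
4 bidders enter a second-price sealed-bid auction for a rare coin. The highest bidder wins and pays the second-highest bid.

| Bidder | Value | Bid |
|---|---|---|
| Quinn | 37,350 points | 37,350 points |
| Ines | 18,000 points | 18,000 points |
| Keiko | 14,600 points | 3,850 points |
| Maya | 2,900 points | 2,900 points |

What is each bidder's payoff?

Payoffs: Quinn 19,350 points, Ines 0 points, Keiko 0 points, Maya 0 points.

Ordered from highest: Quinn 37,350 points, then Ines 18,000 points, then Keiko 3,850 points, then Maya 2,900 points.
Quinn has the top bid and wins; the price is the second-highest bid, 18,000 points.
Quinn's payoff = 37,350 points − 18,000 points = 19,350 points. All other bidders lose, so their payoff is 0.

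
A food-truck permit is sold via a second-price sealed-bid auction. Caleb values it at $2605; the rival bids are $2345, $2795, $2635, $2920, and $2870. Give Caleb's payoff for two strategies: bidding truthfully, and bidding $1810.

Truthful: $0; alternative: $0.

The highest competing bid is $2920.
Bidding truthfully at $2605: the top bid is $2920 (a rival), so Caleb loses. Payoff = $0.
Bidding $1810: the top bid is $2920 (a rival), so Caleb loses. Payoff = $0.
The bid only affects whether you win, not the price — here both bids land on the same side of the top rival bid, so the deviation is payoff-neutral.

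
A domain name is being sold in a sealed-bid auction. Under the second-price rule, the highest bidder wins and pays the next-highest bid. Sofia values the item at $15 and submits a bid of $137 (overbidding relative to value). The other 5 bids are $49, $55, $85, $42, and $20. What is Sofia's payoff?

Sofia's payoff: -$70.

Highest competing bid: $85.
Sofia's bid $137 is the highest overall, so Sofia wins and pays the second-highest bid, $85.
Payoff = value − price = $15 − $85 = -$70.
Overbidding won the item at a price above value — truthful bidding would have avoided this loss.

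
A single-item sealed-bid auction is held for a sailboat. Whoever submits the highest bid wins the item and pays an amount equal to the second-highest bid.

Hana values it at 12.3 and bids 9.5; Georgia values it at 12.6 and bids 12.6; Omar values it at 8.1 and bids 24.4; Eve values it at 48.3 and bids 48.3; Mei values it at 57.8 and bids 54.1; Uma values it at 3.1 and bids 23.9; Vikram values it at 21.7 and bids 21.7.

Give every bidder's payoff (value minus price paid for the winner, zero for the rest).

Ordered from highest: Mei 54.1; Eve 48.3; Omar 24.4; Uma 23.9; Vikram 21.7; Georgia 12.6; Hana 9.5.
Mei has the top bid and wins; the price is the second-highest bid, 48.3.
Mei's payoff = 57.8 − 48.3 = 9.5. All other bidders lose, so their payoff is 0.

Payoffs: Hana 0.0, Georgia 0.0, Omar 0.0, Eve 0.0, Mei 9.5, Uma 0.0, Vikram 0.0.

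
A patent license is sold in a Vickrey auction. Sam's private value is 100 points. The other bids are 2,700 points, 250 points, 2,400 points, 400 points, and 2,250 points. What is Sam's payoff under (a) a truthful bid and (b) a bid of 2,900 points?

The highest competing bid is 2,700 points.
Bidding truthfully at 100 points: the top bid is 2,700 points (a rival), so Sam loses. Payoff = 0 points.
Bidding 2,900 points: Sam has the top bid, wins, and pays the second-highest bid 2,700 points. Payoff = 100 points − 2,700 points = -2,600 points.
Deviating from a truthful bid can only lose payoff in a second-price auction — never gain.

(a) 0 points  (b) -2,600 points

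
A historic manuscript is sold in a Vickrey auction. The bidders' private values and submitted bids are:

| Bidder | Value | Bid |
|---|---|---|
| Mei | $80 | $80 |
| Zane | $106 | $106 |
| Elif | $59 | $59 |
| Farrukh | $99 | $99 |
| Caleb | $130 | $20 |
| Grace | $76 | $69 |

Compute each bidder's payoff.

Payoffs: Mei $0, Zane $7, Elif $0, Farrukh $0, Caleb $0, Grace $0.

Ranking the bids: Zane $106; Farrukh $99; Mei $80; Grace $69; Elif $59; Caleb $20.
Zane has the top bid and wins; the price is the second-highest bid, $99.
Zane's payoff = $106 − $99 = $7. All other bidders lose, so their payoff is 0.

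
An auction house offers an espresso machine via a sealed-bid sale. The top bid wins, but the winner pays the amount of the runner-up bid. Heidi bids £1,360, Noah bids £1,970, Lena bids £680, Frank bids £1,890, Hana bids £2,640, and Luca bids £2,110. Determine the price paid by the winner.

Price paid: £2,110.

Bids in descending order: Hana £2,640; Luca £2,110; Noah £1,970; Frank £1,890; Heidi £1,360; Lena £680.
Hana has the highest bid, so Hana wins.
The second-highest bid is £2,110, so that is what Hana pays.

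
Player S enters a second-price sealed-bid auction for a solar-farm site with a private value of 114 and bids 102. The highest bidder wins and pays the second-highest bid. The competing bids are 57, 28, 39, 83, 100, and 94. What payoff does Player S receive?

Highest competing bid: 100.
Player S's bid 102 is the highest overall, so Player S wins and pays the second-highest bid, 100.
Payoff = value − price = 114 − 100 = 14.

14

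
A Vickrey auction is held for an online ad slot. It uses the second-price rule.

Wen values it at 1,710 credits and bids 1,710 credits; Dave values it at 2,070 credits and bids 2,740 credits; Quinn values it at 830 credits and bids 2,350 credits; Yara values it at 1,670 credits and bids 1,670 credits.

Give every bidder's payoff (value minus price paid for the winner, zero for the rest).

Payoffs: Wen 0 credits, Dave -280 credits, Quinn 0 credits, Yara 0 credits.

Sorted high to low: Dave 2,740 credits; Quinn 2,350 credits; Wen 1,710 credits; Yara 1,670 credits.
Dave has the top bid and wins; the price is the second-highest bid, 2,350 credits.
Dave's payoff = 2,070 credits − 2,350 credits = -280 credits. All other bidders lose, so their payoff is 0.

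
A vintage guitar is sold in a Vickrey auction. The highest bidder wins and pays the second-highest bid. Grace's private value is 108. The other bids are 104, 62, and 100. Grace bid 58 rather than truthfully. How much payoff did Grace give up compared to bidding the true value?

Payoff forgone: 4.

The highest competing bid is 104.
Bidding truthfully at 108: Grace has the top bid, wins, and pays the second-highest bid 104. Payoff = 108 − 104 = 4.
Bidding 58: the top bid is 104 (a rival), so Grace loses. Payoff = 0.
Regret = truthful payoff − actual payoff = 4 − 0 = 4.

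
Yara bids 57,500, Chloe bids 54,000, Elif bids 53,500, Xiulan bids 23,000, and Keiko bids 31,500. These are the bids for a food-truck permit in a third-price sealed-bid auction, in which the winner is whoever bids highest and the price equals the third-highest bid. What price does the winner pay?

Sorted high to low: Yara 57,500 > Chloe 54,000 > Elif 53,500 > Keiko 31,500 > Xiulan 23,000.
Yara is the highest bidder, so Yara wins.
Under the third-price rule, the price is the third-highest bid: 53,500.

The winner pays 53,500.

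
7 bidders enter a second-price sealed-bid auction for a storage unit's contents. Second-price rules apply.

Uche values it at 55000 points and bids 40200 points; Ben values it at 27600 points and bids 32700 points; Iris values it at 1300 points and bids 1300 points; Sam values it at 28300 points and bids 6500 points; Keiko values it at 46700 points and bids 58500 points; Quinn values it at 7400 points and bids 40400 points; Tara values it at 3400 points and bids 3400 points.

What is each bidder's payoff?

Ranking the bids: Keiko 58500 points > Quinn 40400 points > Uche 40200 points > Ben 32700 points > Sam 6500 points > Tara 3400 points > Iris 1300 points.
Keiko has the top bid and wins; the price is the second-highest bid, 40400 points.
Keiko's payoff = 46700 points − 40400 points = 6300 points. All other bidders lose, so their payoff is 0.

Uche 0 points, Ben 0 points, Iris 0 points, Sam 0 points, Keiko 6300 points, Quinn 0 points, Tara 0 points.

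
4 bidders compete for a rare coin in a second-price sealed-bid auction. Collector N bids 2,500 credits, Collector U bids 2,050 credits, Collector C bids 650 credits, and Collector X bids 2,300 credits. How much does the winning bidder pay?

The winner pays 2,300 credits.

Ranking the bids: Collector N 2,500 credits; Collector X 2,300 credits; Collector U 2,050 credits; Collector C 650 credits.
Collector N has the highest bid, so Collector N wins.
The second-highest bid is 2,300 credits, so that is what Collector N pays.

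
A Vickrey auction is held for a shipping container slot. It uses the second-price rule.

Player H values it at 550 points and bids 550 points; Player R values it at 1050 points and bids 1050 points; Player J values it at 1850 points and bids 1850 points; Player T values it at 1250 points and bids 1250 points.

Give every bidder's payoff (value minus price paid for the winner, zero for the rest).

Ordered from highest: Player J 1850 points > Player T 1250 points > Player R 1050 points > Player H 550 points.
Player J has the top bid and wins; the price is the second-highest bid, 1250 points.
Player J's payoff = 1850 points − 1250 points = 600 points. All other bidders lose, so their payoff is 0.

Payoffs: Player H 0 points, Player R 0 points, Player J 600 points, Player T 0 points.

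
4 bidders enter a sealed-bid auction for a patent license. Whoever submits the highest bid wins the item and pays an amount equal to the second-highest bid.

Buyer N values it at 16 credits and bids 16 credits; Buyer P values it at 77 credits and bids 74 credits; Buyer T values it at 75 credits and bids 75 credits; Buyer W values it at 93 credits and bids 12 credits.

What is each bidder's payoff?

Bids in descending order: Buyer T 75 credits, then Buyer P 74 credits, then Buyer N 16 credits, then Buyer W 12 credits.
Buyer T has the top bid and wins; the price is the second-highest bid, 74 credits.
Buyer T's payoff = 75 credits − 74 credits = 1 credits. All other bidders lose, so their payoff is 0.

Buyer N 0 credits, Buyer P 0 credits, Buyer T 1 credits, Buyer W 0 credits.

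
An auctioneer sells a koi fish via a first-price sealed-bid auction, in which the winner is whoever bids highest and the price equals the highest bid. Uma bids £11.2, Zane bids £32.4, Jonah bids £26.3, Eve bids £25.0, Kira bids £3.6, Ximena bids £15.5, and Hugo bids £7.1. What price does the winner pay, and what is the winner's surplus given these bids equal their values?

The winner pays £32.4 for a surplus of £0.0.

Sorted high to low: Zane £32.4 > Jonah £26.3 > Eve £25.0 > Ximena £15.5 > Uma £11.2 > Hugo £7.1 > Kira £3.6.
Zane is the highest bidder, so Zane wins.
Under the first-price rule, the price is the highest bid: £32.4.
Surplus = £32.4 − £32.4 = £0.0.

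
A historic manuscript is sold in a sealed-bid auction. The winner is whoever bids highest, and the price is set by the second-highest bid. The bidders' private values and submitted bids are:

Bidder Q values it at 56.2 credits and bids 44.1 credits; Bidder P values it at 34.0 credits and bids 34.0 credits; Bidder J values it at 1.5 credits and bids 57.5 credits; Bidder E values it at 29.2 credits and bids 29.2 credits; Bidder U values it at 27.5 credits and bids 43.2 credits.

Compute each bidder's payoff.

Bidder Q 0.0 credits, Bidder P 0.0 credits, Bidder J -42.6 credits, Bidder E 0.0 credits, Bidder U 0.0 credits.

Bids in descending order: Bidder J 57.5 credits > Bidder Q 44.1 credits > Bidder U 43.2 credits > Bidder P 34.0 credits > Bidder E 29.2 credits.
Bidder J has the top bid and wins; the price is the second-highest bid, 44.1 credits.
Bidder J's payoff = 1.5 credits − 44.1 credits = -42.6 credits. All other bidders lose, so their payoff is 0.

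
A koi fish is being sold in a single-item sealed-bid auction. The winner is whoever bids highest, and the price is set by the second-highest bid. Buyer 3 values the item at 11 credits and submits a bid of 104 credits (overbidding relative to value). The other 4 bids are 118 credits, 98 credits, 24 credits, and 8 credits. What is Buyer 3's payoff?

Highest competing bid: 118 credits.
Buyer 3's bid 104 credits is not the highest, so Buyer 3 loses, pays nothing, and earns zero payoff.

0 credits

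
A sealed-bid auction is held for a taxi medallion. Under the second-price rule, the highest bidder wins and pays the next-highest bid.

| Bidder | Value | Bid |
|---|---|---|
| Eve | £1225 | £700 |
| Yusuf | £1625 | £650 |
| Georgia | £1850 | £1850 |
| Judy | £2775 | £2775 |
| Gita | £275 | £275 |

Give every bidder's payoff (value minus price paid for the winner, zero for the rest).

Ranking the bids: Judy £2775; Georgia £1850; Eve £700; Yusuf £650; Gita £275.
Judy has the top bid and wins; the price is the second-highest bid, £1850.
Judy's payoff = £2775 − £1850 = £925. All other bidders lose, so their payoff is 0.

Eve £0, Yusuf £0, Georgia £0, Judy £925, Gita £0.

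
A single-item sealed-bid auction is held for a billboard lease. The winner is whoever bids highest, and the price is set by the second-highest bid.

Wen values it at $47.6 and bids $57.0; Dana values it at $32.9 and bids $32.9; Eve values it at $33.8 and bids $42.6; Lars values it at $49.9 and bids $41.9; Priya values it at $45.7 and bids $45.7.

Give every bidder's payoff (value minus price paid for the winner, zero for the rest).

Wen $1.9, Dana $0.0, Eve $0.0, Lars $0.0, Priya $0.0.

Ordered from highest: Wen $57.0, then Priya $45.7, then Eve $42.6, then Lars $41.9, then Dana $32.9.
Wen has the top bid and wins; the price is the second-highest bid, $45.7.
Wen's payoff = $47.6 − $45.7 = $1.9. All other bidders lose, so their payoff is 0.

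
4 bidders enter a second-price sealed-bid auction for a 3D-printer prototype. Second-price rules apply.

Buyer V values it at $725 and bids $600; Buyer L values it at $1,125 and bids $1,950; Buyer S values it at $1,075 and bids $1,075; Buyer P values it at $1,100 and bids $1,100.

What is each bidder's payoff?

Buyer V $0, Buyer L $25, Buyer S $0, Buyer P $0.

Ranking the bids: Buyer L $1,950 > Buyer P $1,100 > Buyer S $1,075 > Buyer V $600.
Buyer L has the top bid and wins; the price is the second-highest bid, $1,100.
Buyer L's payoff = $1,125 − $1,100 = $25. All other bidders lose, so their payoff is 0.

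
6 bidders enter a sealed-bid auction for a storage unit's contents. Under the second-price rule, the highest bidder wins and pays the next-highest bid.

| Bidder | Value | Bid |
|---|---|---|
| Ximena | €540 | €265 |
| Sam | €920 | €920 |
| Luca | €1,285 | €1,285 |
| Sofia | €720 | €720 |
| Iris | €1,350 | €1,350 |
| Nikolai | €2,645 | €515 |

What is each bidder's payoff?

Ranking the bids: Iris €1,350 > Luca €1,285 > Sam €920 > Sofia €720 > Nikolai €515 > Ximena €265.
Iris has the top bid and wins; the price is the second-highest bid, €1,285.
Iris's payoff = €1,350 − €1,285 = €65. All other bidders lose, so their payoff is 0.

Payoffs: Ximena €0, Sam €0, Luca €0, Sofia €0, Iris €65, Nikolai €0.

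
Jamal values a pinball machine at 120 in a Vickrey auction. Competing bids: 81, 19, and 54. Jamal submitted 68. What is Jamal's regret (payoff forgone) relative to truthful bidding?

The highest competing bid is 81.
Bidding truthfully at 120: Jamal has the top bid, wins, and pays the second-highest bid 81. Payoff = 120 − 81 = 39.
Bidding 68: the top bid is 81 (a rival), so Jamal loses. Payoff = 0.
Regret = truthful payoff − actual payoff = 39 − 0 = 39.
This is the dominant-strategy logic: truthful bidding weakly beats any alternative.

Regret: 39.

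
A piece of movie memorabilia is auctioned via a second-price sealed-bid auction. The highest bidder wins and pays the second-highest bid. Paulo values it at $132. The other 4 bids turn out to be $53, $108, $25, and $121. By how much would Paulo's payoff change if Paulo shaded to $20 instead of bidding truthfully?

Change in payoff: -$11.

The highest competing bid is $121.
Bidding truthfully at $132: Paulo has the top bid, wins, and pays the second-highest bid $121. Payoff = $132 − $121 = $11.
Bidding $20: the top bid is $121 (a rival), so Paulo loses. Payoff = $0.
Change = $0 − $11 = -$11.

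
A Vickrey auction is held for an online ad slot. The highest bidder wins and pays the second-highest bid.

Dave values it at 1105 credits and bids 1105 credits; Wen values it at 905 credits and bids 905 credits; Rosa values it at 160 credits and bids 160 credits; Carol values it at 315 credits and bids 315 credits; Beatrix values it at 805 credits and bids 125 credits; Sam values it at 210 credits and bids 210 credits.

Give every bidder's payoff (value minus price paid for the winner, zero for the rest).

Dave 200 credits, Wen 0 credits, Rosa 0 credits, Carol 0 credits, Beatrix 0 credits, Sam 0 credits.

Ranking the bids: Dave 1105 credits; Wen 905 credits; Carol 315 credits; Sam 210 credits; Rosa 160 credits; Beatrix 125 credits.
Dave has the top bid and wins; the price is the second-highest bid, 905 credits.
Dave's payoff = 1105 credits − 905 credits = 200 credits. All other bidders lose, so their payoff is 0.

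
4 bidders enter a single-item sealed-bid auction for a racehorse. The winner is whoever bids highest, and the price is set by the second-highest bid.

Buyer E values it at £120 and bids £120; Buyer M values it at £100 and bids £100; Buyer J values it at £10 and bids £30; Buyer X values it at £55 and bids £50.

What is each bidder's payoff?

Ordered from highest: Buyer E £120, then Buyer M £100, then Buyer X £50, then Buyer J £30.
Buyer E has the top bid and wins; the price is the second-highest bid, £100.
Buyer E's payoff = £120 − £100 = £20. All other bidders lose, so their payoff is 0.

Buyer E £20, Buyer M £0, Buyer J £0, Buyer X £0.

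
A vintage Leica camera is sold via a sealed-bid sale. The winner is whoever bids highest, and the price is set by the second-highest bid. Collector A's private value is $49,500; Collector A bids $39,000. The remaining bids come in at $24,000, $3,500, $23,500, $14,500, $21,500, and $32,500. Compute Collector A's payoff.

$17,000

Highest competing bid: $32,500.
Collector A's bid $39,000 is the highest overall, so Collector A wins and pays the second-highest bid, $32,500.
Payoff = value − price = $49,500 − $32,500 = $17,000.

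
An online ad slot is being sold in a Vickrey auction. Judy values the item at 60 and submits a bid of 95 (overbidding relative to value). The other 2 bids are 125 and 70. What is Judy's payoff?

0

Highest competing bid: 125.
Judy's bid 95 is not the highest, so Judy loses, pays nothing, and earns zero payoff.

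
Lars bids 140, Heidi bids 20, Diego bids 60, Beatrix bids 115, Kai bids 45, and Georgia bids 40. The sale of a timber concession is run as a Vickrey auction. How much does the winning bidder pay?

The winner pays 115.

Bids in descending order: Lars 140; Beatrix 115; Diego 60; Kai 45; Georgia 40; Heidi 20.
Lars has the highest bid, so Lars wins.
The second-highest bid is 115, so that is what Lars pays.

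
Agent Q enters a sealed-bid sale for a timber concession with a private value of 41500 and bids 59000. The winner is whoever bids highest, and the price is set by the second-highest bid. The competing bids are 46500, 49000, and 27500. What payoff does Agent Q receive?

Payoff = -7500.

Highest competing bid: 49000.
Agent Q's bid 59000 is the highest overall, so Agent Q wins and pays the second-highest bid, 49000.
Payoff = value − price = 41500 − 49000 = -7500.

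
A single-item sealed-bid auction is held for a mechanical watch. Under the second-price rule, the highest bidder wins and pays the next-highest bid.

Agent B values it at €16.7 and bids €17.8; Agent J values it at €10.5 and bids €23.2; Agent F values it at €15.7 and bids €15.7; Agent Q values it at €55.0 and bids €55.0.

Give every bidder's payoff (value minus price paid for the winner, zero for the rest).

Agent B €0.0, Agent J €0.0, Agent F €0.0, Agent Q €31.8.

Ranking the bids: Agent Q €55.0, then Agent J €23.2, then Agent B €17.8, then Agent F €15.7.
Agent Q has the top bid and wins; the price is the second-highest bid, €23.2.
Agent Q's payoff = €55.0 − €23.2 = €31.8. All other bidders lose, so their payoff is 0.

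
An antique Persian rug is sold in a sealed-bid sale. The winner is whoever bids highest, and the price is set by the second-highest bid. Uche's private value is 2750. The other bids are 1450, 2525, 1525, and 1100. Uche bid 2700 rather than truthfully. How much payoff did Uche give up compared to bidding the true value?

Regret: 0.

The highest competing bid is 2525.
Bidding truthfully at 2750: Uche has the top bid, wins, and pays the second-highest bid 2525. Payoff = 2750 − 2525 = 225.
Bidding 2700: Uche has the top bid, wins, and pays the second-highest bid 2525. Payoff = 2750 − 2525 = 225.
Regret = truthful payoff − actual payoff = 225 − 225 = 0.
The bid only affects whether you win, not the price — here both bids land on the same side of the top rival bid, so the deviation is payoff-neutral.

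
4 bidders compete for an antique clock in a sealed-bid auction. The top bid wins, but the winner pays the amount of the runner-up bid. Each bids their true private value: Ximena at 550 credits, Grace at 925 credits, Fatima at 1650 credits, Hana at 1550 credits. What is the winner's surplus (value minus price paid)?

Sorted high to low: Fatima 1650 credits > Hana 1550 credits > Grace 925 credits > Ximena 550 credits.
Fatima wins with the top bid and pays the second-highest, 1550 credits.
Surplus = 1650 credits − 1550 credits = 100 credits.

Winner's surplus: 100 credits.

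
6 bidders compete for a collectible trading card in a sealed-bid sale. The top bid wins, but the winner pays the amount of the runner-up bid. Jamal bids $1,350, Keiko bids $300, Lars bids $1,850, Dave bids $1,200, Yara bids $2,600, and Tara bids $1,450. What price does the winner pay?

Bids in descending order: Yara $2,600 > Lars $1,850 > Tara $1,450 > Jamal $1,350 > Dave $1,200 > Keiko $300.
Yara has the highest bid, so Yara wins.
The second-highest bid is $1,850, so that is what Yara pays.

$1,850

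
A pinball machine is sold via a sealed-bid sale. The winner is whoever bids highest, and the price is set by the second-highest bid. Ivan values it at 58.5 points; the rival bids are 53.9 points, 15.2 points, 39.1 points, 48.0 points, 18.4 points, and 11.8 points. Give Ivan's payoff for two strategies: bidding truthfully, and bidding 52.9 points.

(a) 4.6 points  (b) 0.0 points

The highest competing bid is 53.9 points.
Bidding truthfully at 58.5 points: Ivan has the top bid, wins, and pays the second-highest bid 53.9 points. Payoff = 58.5 points − 53.9 points = 4.6 points.
Bidding 52.9 points: the top bid is 53.9 points (a rival), so Ivan loses. Payoff = 0.0 points.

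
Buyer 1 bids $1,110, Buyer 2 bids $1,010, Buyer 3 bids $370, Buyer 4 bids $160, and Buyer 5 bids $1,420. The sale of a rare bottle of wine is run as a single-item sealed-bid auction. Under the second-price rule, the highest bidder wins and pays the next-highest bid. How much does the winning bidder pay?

Sorted high to low: Buyer 5 $1,420; Buyer 1 $1,110; Buyer 2 $1,010; Buyer 3 $370; Buyer 4 $160.
Buyer 5 has the highest bid, so Buyer 5 wins.
The second-highest bid is $1,110, so that is what Buyer 5 pays.

The winner pays $1,110.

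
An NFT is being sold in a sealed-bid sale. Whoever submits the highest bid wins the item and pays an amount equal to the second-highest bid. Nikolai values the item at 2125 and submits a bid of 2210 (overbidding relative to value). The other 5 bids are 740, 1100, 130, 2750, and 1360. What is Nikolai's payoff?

Highest competing bid: 2750.
Nikolai's bid 2210 is not the highest, so Nikolai loses, pays nothing, and earns zero payoff.

0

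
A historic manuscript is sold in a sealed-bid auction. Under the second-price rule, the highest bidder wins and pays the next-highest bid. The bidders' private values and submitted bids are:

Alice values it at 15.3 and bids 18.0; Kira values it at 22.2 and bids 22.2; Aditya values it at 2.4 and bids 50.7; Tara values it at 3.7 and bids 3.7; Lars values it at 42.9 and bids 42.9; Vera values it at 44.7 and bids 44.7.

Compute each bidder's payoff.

Bids in descending order: Aditya 50.7, then Vera 44.7, then Lars 42.9, then Kira 22.2, then Alice 18.0, then Tara 3.7.
Aditya has the top bid and wins; the price is the second-highest bid, 44.7.
Aditya's payoff = 2.4 − 44.7 = -42.3. All other bidders lose, so their payoff is 0.

Alice 0.0, Kira 0.0, Aditya -42.3, Tara 0.0, Lars 0.0, Vera 0.0.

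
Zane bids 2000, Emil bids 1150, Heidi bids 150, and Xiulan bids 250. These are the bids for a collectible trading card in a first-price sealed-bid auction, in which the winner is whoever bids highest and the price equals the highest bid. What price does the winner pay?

Ranking the bids: Zane 2000, then Emil 1150, then Xiulan 250, then Heidi 150.
Zane is the highest bidder, so Zane wins.
Under the first-price rule, the price is the highest bid: 2000.

2000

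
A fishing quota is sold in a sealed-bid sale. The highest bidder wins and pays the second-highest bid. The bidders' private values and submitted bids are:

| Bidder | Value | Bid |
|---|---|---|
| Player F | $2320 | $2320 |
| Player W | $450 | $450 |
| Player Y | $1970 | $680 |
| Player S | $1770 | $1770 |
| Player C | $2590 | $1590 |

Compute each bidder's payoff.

Payoffs: Player F $550, Player W $0, Player Y $0, Player S $0, Player C $0.

Ordered from highest: Player F $2320 > Player S $1770 > Player C $1590 > Player Y $680 > Player W $450.
Player F has the top bid and wins; the price is the second-highest bid, $1770.
Player F's payoff = $2320 − $1770 = $550. All other bidders lose, so their payoff is 0.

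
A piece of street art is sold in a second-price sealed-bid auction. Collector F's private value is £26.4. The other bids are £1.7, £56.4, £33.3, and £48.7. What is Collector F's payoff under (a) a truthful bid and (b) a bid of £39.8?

(a) £0.0  (b) £0.0

The highest competing bid is £56.4.
Bidding truthfully at £26.4: the top bid is £56.4 (a rival), so Collector F loses. Payoff = £0.0.
Bidding £39.8: the top bid is £56.4 (a rival), so Collector F loses. Payoff = £0.0.
The bid only affects whether you win, not the price — here both bids land on the same side of the top rival bid, so the deviation is payoff-neutral.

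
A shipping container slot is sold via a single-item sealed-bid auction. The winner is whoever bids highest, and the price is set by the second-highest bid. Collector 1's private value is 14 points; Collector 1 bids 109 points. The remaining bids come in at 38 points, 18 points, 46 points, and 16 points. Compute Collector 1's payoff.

Highest competing bid: 46 points.
Collector 1's bid 109 points is the highest overall, so Collector 1 wins and pays the second-highest bid, 46 points.
Payoff = value − price = 14 points − 46 points = -32 points.

The bidder's payoff: -32 points.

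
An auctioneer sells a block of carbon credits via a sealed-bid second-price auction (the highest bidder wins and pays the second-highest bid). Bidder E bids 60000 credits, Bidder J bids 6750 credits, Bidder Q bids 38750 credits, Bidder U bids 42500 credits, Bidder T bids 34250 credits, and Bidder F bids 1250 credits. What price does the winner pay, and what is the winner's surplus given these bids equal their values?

Price 42500 credits; surplus 17500 credits.

Ordered from highest: Bidder E 60000 credits > Bidder U 42500 credits > Bidder Q 38750 credits > Bidder T 34250 credits > Bidder J 6750 credits > Bidder F 1250 credits.
Bidder E is the highest bidder, so Bidder E wins.
Under the second-price rule, the price is the second-highest bid: 42500 credits.
Surplus = 60000 credits − 42500 credits = 17500 credits.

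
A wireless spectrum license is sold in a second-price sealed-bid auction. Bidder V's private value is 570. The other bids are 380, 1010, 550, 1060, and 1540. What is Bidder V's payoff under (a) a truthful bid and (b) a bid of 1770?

(a) 0  (b) -970

The highest competing bid is 1540.
Bidding truthfully at 570: the top bid is 1540 (a rival), so Bidder V loses. Payoff = 0.
Bidding 1770: Bidder V has the top bid, wins, and pays the second-highest bid 1540. Payoff = 570 − 1540 = -970.
Deviating from a truthful bid can only lose payoff in a second-price auction — never gain.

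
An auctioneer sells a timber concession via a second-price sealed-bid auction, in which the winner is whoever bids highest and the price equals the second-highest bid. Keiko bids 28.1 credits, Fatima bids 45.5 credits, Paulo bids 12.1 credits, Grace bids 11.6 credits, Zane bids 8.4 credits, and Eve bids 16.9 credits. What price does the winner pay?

Ordered from highest: Fatima 45.5 credits; Keiko 28.1 credits; Eve 16.9 credits; Paulo 12.1 credits; Grace 11.6 credits; Zane 8.4 credits.
Fatima is the highest bidder, so Fatima wins.
Under the second-price rule, the price is the second-highest bid: 28.1 credits.

28.1 credits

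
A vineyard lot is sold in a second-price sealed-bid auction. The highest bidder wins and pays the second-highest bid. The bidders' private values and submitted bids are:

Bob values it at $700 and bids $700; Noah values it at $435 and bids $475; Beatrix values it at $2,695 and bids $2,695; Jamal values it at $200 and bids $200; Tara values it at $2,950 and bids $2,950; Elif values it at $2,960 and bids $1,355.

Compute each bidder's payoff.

Bob $0, Noah $0, Beatrix $0, Jamal $0, Tara $255, Elif $0.

Ordered from highest: Tara $2,950; Beatrix $2,695; Elif $1,355; Bob $700; Noah $475; Jamal $200.
Tara has the top bid and wins; the price is the second-highest bid, $2,695.
Tara's payoff = $2,950 − $2,695 = $255. All other bidders lose, so their payoff is 0.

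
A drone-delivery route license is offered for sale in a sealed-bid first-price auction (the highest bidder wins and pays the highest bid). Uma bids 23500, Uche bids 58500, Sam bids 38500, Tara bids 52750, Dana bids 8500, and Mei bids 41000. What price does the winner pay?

The winner pays 58500.

Ordered from highest: Uche 58500; Tara 52750; Mei 41000; Sam 38500; Uma 23500; Dana 8500.
Uche is the highest bidder, so Uche wins.
Under the first-price rule, the price is the highest bid: 58500.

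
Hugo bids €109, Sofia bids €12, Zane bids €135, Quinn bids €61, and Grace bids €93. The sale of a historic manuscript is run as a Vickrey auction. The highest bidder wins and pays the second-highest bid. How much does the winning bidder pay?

Price paid: €109.

Sorted high to low: Zane €135; Hugo €109; Grace €93; Quinn €61; Sofia €12.
Zane has the highest bid, so Zane wins.
The second-highest bid is €109, so that is what Zane pays.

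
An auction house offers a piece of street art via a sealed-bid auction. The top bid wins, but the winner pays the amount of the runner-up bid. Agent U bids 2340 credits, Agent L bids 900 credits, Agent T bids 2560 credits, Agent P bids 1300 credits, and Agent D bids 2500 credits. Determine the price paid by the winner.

Sorted high to low: Agent T 2560 credits > Agent D 2500 credits > Agent U 2340 credits > Agent P 1300 credits > Agent L 900 credits.
Agent T has the highest bid, so Agent T wins.
The second-highest bid is 2500 credits, so that is what Agent T pays.

2500 credits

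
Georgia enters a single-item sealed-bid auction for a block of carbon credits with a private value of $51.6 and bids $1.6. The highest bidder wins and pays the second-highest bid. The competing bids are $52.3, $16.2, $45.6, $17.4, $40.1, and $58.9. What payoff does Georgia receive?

Payoff = $0.0.

Highest competing bid: $58.9.
Georgia's bid $1.6 is not the highest, so Georgia loses, pays nothing, and earns zero payoff.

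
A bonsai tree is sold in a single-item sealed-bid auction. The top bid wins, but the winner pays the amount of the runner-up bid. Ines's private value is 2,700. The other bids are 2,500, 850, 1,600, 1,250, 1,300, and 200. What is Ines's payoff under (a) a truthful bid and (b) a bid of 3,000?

The highest competing bid is 2,500.
Bidding truthfully at 2,700: Ines has the top bid, wins, and pays the second-highest bid 2,500. Payoff = 2,700 − 2,500 = 200.
Bidding 3,000: Ines has the top bid, wins, and pays the second-highest bid 2,500. Payoff = 2,700 − 2,500 = 200.

(a) 200  (b) 200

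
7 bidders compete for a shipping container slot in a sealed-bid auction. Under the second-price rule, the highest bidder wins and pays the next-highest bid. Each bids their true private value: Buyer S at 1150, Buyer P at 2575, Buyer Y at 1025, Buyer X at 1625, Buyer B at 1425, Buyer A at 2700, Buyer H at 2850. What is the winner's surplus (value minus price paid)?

Winner's surplus: 150.

Ranking the bids: Buyer H 2850; Buyer A 2700; Buyer P 2575; Buyer X 1625; Buyer B 1425; Buyer S 1150; Buyer Y 1025.
Buyer H wins with the top bid and pays the second-highest, 2700.
Surplus = 2850 − 2700 = 150.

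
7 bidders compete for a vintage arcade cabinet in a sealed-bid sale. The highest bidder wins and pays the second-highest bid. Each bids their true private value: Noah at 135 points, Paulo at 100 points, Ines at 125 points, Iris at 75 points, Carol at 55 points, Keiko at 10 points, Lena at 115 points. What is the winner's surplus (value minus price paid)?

10 points

Bids in descending order: Noah 135 points > Ines 125 points > Lena 115 points > Paulo 100 points > Iris 75 points > Carol 55 points > Keiko 10 points.
Noah wins with the top bid and pays the second-highest, 125 points.
Surplus = 135 points − 125 points = 10 points.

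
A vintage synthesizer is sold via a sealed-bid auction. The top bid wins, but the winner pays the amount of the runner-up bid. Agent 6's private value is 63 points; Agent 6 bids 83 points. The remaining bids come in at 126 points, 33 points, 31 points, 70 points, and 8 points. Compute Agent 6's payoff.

Payoff = 0 points.

Highest competing bid: 126 points.
Agent 6's bid 83 points is not the highest, so Agent 6 loses, pays nothing, and earns zero payoff.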